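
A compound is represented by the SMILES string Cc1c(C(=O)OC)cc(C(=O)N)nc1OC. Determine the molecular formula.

Walk through each heavy atom and fill implicit hydrogens from standard valence (C 4, N 3, O 2, S 2, halogen 1); for lowercase aromatic atoms, an aromatic c carries 1 H when it has two neighbours and 0 H with three, and aromatic n carries 0 H:
  atom 1: C, bond orders sum to 1 (valence 4) → 3 H
  atom 2: aromatic c, 3 neighbours → 0 H
  atom 3: aromatic c, 3 neighbours → 0 H
  atom 4: C, bond orders sum to 4 (valence 4) → 0 H
  atom 5: O, bond orders sum to 2 (valence 2) → 0 H
  atom 6: O, bond orders sum to 2 (valence 2) → 0 H
  atom 7: C, bond orders sum to 1 (valence 4) → 3 H
  atom 8: aromatic c, 2 neighbours → 1 H
  atom 9: aromatic c, 3 neighbours → 0 H
  atom 10: C, bond orders sum to 4 (valence 4) → 0 H
  atom 11: O, bond orders sum to 2 (valence 2) → 0 H
  atom 12: N, bond orders sum to 1 (valence 3) → 2 H
  atom 13: aromatic n, 2 neighbours → 0 H
  atom 14: aromatic c, 3 neighbours → 0 H
  atom 15: O, bond orders sum to 2 (valence 2) → 0 H
  atom 16: C, bond orders sum to 1 (valence 4) → 3 H
Totals → C:10, H:12, N:2, O:4.

C10H12N2O4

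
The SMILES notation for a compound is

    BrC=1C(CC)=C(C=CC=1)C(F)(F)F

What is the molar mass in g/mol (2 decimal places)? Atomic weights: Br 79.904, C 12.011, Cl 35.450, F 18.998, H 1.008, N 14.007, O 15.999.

First, the molecular formula is C9H8BrF3 (counting implicit H from valence).
  Br: 1 × 79.904 = 79.904
  C: 9 × 12.011 = 108.099
  F: 3 × 18.998 = 56.994
  H: 8 × 1.008 = 8.064
Sum: 1×79.904 + 9×12.011 + 3×18.998 + 8×1.008 = 253.061 → 253.06 g/mol.

253.06 g/mol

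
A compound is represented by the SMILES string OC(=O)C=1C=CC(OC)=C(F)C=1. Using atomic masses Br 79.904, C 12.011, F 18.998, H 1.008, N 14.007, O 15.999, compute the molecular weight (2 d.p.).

170.14 g/mol

First, the molecular formula is C8H7FO3 (counting implicit H from valence).
  C: 8 × 12.011 = 96.088
  F: 1 × 18.998 = 18.998
  H: 7 × 1.008 = 7.056
  O: 3 × 15.999 = 47.997
Sum: 8×12.011 + 1×18.998 + 7×1.008 + 3×15.999 = 170.139 → 170.14 g/mol.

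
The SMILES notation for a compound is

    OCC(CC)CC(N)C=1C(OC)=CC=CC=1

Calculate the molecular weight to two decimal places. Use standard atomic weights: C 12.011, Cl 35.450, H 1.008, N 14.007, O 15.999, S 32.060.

223.32 g/mol

First, the molecular formula is C13H21NO2 (counting implicit H from valence).
  C: 13 × 12.011 = 156.143
  H: 21 × 1.008 = 21.168
  N: 1 × 14.007 = 14.007
  O: 2 × 15.999 = 31.998
Sum: 13×12.011 + 21×1.008 + 1×14.007 + 2×15.999 = 223.316 → 223.32 g/mol.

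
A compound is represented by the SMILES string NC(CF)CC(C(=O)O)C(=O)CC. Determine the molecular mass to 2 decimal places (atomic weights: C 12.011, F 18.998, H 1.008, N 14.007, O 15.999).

First, the molecular formula is C8H14FNO3 (counting implicit H from valence).
  C: 8 × 12.011 = 96.088
  F: 1 × 18.998 = 18.998
  H: 14 × 1.008 = 14.112
  N: 1 × 14.007 = 14.007
  O: 3 × 15.999 = 47.997
Sum: 8×12.011 + 1×18.998 + 14×1.008 + 1×14.007 + 3×15.999 = 191.202 → 191.20 g/mol.

191.20 g/mol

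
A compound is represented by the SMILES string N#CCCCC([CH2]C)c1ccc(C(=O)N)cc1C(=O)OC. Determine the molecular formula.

Walk through each heavy atom and fill implicit hydrogens from standard valence (C 4, N 3, O 2, S 2, halogen 1); for lowercase aromatic atoms, an aromatic c carries 1 H when it has two neighbours and 0 H with three, and aromatic n carries 0 H:
  atom 1: N, bond orders sum to 3 (valence 3) → 0 H
  atom 2: C, bond orders sum to 4 (valence 4) → 0 H
  atom 3: C, bond orders sum to 2 (valence 4) → 2 H
  atom 4: C, bond orders sum to 2 (valence 4) → 2 H
  atom 5: C, bond orders sum to 2 (valence 4) → 2 H
  atom 6: C, bond orders sum to 3 (valence 4) → 1 H
  atom 7: C with explicit H count 2
  atom 8: C, bond orders sum to 1 (valence 4) → 3 H
  atom 9: aromatic c, 3 neighbours → 0 H
  atom 10: aromatic c, 2 neighbours → 1 H
  atom 11: aromatic c, 2 neighbours → 1 H
  atom 12: aromatic c, 3 neighbours → 0 H
  atom 13: C, bond orders sum to 4 (valence 4) → 0 H
  atom 14: O, bond orders sum to 2 (valence 2) → 0 H
  atom 15: N, bond orders sum to 1 (valence 3) → 2 H
  atom 16: aromatic c, 2 neighbours → 1 H
  atom 17: aromatic c, 3 neighbours → 0 H
  atom 18: C, bond orders sum to 4 (valence 4) → 0 H
  atom 19: O, bond orders sum to 2 (valence 2) → 0 H
  atom 20: O, bond orders sum to 2 (valence 2) → 0 H
  atom 21: C, bond orders sum to 1 (valence 4) → 3 H
Totals → C:16, H:20, N:2, O:3.
In Hill order: C16H20N2O3.

C16H20N2O3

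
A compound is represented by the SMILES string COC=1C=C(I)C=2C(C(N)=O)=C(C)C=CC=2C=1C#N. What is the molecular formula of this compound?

Walk through each heavy atom and fill implicit hydrogens from standard valence (C 4, N 3, O 2, S 2, halogen 1):
  atom 1: C, bond orders sum to 1 (valence 4) → 3 H
  atom 2: O, bond orders sum to 2 (valence 2) → 0 H
  atom 3: C, bond orders sum to 4 (valence 4) → 0 H
  atom 4: C, bond orders sum to 3 (valence 4) → 1 H
  atom 5: C, bond orders sum to 4 (valence 4) → 0 H
  atom 6: I (halogen, monovalent) → 0 H
  atom 7: C, bond orders sum to 4 (valence 4) → 0 H
  atom 8: C, bond orders sum to 4 (valence 4) → 0 H
  atom 9: C, bond orders sum to 4 (valence 4) → 0 H
  atom 10: N, bond orders sum to 1 (valence 3) → 2 H
  atom 11: O, bond orders sum to 2 (valence 2) → 0 H
  atom 12: C, bond orders sum to 4 (valence 4) → 0 H
  atom 13: C, bond orders sum to 1 (valence 4) → 3 H
  atom 14: C, bond orders sum to 3 (valence 4) → 1 H
  atom 15: C, bond orders sum to 3 (valence 4) → 1 H
  atom 16: C, bond orders sum to 4 (valence 4) → 0 H
  atom 17: C, bond orders sum to 4 (valence 4) → 0 H
  atom 18: C, bond orders sum to 4 (valence 4) → 0 H
  atom 19: N, bond orders sum to 3 (valence 3) → 0 H
Totals → C:14, H:11, I:1, N:2, O:2.

C14H11IN2O2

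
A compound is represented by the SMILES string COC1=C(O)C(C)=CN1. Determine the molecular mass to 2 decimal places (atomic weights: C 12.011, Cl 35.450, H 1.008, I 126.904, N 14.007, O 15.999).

First, the molecular formula is C6H9NO2 (counting implicit H from valence).
  C: 6 × 12.011 = 72.066
  H: 9 × 1.008 = 9.072
  N: 1 × 14.007 = 14.007
  O: 2 × 15.999 = 31.998
Sum: 6×12.011 + 9×1.008 + 1×14.007 + 2×15.999 = 127.143 → 127.14 g/mol.

127.14 g/mol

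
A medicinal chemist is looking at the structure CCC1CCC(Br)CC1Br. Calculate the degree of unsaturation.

1

Molecular formula: C8H14Br2.
DoU = (2C + 2 + N − H − X) / 2, where X is the halogen count and O/S are ignored.
    = (2·8 + 2 + 0 − 14 − 2) / 2 = 2 / 2 = 1.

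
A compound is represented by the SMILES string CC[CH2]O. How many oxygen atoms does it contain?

Scan the SMILES for O atoms (remember two-letter symbols like Cl and Br are single atoms).
Oxygen count: 1.

1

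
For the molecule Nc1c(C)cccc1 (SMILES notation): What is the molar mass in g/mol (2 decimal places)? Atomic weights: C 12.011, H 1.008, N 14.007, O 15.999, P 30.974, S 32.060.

First, the molecular formula is C7H9N (counting implicit H from valence).
  C: 7 × 12.011 = 84.077
  H: 9 × 1.008 = 9.072
  N: 1 × 14.007 = 14.007
Sum: 7×12.011 + 9×1.008 + 1×14.007 = 107.156 → 107.16 g/mol.

107.16 g/mol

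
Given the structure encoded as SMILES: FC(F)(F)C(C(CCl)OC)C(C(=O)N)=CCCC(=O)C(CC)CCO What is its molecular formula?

Walk through each heavy atom and fill implicit hydrogens from standard valence (C 4, N 3, O 2, S 2, halogen 1):
  atom 1: F (halogen, monovalent) → 0 H
  atom 2: C, bond orders sum to 4 (valence 4) → 0 H
  atom 3: F (halogen, monovalent) → 0 H
  atom 4: F (halogen, monovalent) → 0 H
  atom 5: C, bond orders sum to 3 (valence 4) → 1 H
  atom 6: C, bond orders sum to 3 (valence 4) → 1 H
  atom 7: C, bond orders sum to 2 (valence 4) → 2 H
  atom 8: Cl (halogen, monovalent) → 0 H
  atom 9: O, bond orders sum to 2 (valence 2) → 0 H
  atom 10: C, bond orders sum to 1 (valence 4) → 3 H
  atom 11: C, bond orders sum to 4 (valence 4) → 0 H
  atom 12: C, bond orders sum to 4 (valence 4) → 0 H
  atom 13: O, bond orders sum to 2 (valence 2) → 0 H
  atom 14: N, bond orders sum to 1 (valence 3) → 2 H
  atom 15: C, bond orders sum to 3 (valence 4) → 1 H
  atom 16: C, bond orders sum to 2 (valence 4) → 2 H
  atom 17: C, bond orders sum to 2 (valence 4) → 2 H
  atom 18: C, bond orders sum to 4 (valence 4) → 0 H
  atom 19: O, bond orders sum to 2 (valence 2) → 0 H
  atom 20: C, bond orders sum to 3 (valence 4) → 1 H
  atom 21: C, bond orders sum to 2 (valence 4) → 2 H
  atom 22: C, bond orders sum to 1 (valence 4) → 3 H
  atom 23: C, bond orders sum to 2 (valence 4) → 2 H
  atom 24: C, bond orders sum to 2 (valence 4) → 2 H
  atom 25: O, bond orders sum to 1 (valence 2) → 1 H
Totals → C:16, H:25, Cl:1, F:3, N:1, O:4.
In Hill order: C16H25ClF3NO4.

C16H25ClF3NO4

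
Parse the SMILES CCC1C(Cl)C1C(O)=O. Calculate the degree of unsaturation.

Degree of unsaturation = (number of rings) + (number of π bonds).
Ring closures in the SMILES: 1.
π bonds: 1 double bond (each 1 DoU) → 1 DoU from unsaturation.
Total DoU = 1 + 1 = 2.

2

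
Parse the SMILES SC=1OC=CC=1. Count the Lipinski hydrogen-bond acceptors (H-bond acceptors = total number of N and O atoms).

1

N atoms: 0; O atoms: 1.
Lipinski HBA = 0 + 1 = 1.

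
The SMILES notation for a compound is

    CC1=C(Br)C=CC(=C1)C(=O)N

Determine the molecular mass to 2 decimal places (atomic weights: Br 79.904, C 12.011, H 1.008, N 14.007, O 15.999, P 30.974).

214.06 g/mol

First, the molecular formula is C8H8BrNO (counting implicit H from valence).
  Br: 1 × 79.904 = 79.904
  C: 8 × 12.011 = 96.088
  H: 8 × 1.008 = 8.064
  N: 1 × 14.007 = 14.007
  O: 1 × 15.999 = 15.999
Sum: 1×79.904 + 8×12.011 + 8×1.008 + 1×14.007 + 1×15.999 = 214.062 → 214.06 g/mol.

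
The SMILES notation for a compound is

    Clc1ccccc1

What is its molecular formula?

C6H5Cl

Walk through each heavy atom and fill implicit hydrogens from standard valence (C 4, N 3, O 2, S 2, halogen 1); for lowercase aromatic atoms, an aromatic c carries 1 H when it has two neighbours and 0 H with three, and aromatic n carries 0 H:
  atom 1: Cl (halogen, monovalent) → 0 H
  atom 2: aromatic c, 3 neighbours → 0 H
  atom 3: aromatic c, 2 neighbours → 1 H
  atom 4: aromatic c, 2 neighbours → 1 H
  atom 5: aromatic c, 2 neighbours → 1 H
  atom 6: aromatic c, 2 neighbours → 1 H
  atom 7: aromatic c, 2 neighbours → 1 H
Totals → C:6, H:5, Cl:1.
In Hill order: C6H5Cl.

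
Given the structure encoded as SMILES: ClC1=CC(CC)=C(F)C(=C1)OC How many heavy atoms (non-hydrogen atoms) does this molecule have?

12

Every atom symbol written in the SMILES (organic subset) is one heavy atom; implicit H are not written.
Heavy atoms by element → C:9, Cl:1, F:1, O:1.
Total: 12.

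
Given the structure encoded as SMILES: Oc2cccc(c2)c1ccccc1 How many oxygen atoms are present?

Scan the SMILES for O atoms (remember two-letter symbols like Cl and Br are single atoms).
Oxygen count: 1.

1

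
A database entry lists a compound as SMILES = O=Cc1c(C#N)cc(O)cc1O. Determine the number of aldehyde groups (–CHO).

The aldehyde motif appears at heavy-atom position 2 in the SMILES.
Other groups present: 2 hydroxyl, 1 nitrile.
Aldehyde count: 1.

1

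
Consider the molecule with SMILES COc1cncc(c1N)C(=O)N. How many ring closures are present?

In SMILES, each pair of matching ring-closure digits denotes one ring-closing bond; the number of such bonds equals the number of independent rings.
Ring-closure bonds here: 1.

1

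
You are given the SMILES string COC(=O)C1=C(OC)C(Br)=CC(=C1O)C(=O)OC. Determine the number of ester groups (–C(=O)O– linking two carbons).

2

The ester motif appears at heavy-atom positions 3, 15 in the SMILES.
Other groups present: 1 ether, 1 hydroxyl.
Ester count: 2.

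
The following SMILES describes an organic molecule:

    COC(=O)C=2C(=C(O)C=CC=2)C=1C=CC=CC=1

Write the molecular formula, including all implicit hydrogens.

Walk through each heavy atom and fill implicit hydrogens from standard valence (C 4, N 3, O 2, S 2, halogen 1):
  atom 1: C, bond orders sum to 1 (valence 4) → 3 H
  atom 2: O, bond orders sum to 2 (valence 2) → 0 H
  atom 3: C, bond orders sum to 4 (valence 4) → 0 H
  atom 4: O, bond orders sum to 2 (valence 2) → 0 H
  atom 5: C, bond orders sum to 4 (valence 4) → 0 H
  atom 6: C, bond orders sum to 4 (valence 4) → 0 H
  atom 7: C, bond orders sum to 4 (valence 4) → 0 H
  atom 8: O, bond orders sum to 1 (valence 2) → 1 H
  atom 9: C, bond orders sum to 3 (valence 4) → 1 H
  atom 10: C, bond orders sum to 3 (valence 4) → 1 H
  atom 11: C, bond orders sum to 3 (valence 4) → 1 H
  atom 12: C, bond orders sum to 4 (valence 4) → 0 H
  atom 13: C, bond orders sum to 3 (valence 4) → 1 H
  atom 14: C, bond orders sum to 3 (valence 4) → 1 H
  atom 15: C, bond orders sum to 3 (valence 4) → 1 H
  atom 16: C, bond orders sum to 3 (valence 4) → 1 H
  atom 17: C, bond orders sum to 3 (valence 4) → 1 H
Totals → C:14, H:12, O:3.

C14H12O3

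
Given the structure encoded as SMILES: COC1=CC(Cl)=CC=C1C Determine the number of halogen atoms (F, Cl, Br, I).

Halogen atoms appear at heavy-atom position 6 (1×Cl).
Other groups present: 1 ether.
Halogen count: 1.

1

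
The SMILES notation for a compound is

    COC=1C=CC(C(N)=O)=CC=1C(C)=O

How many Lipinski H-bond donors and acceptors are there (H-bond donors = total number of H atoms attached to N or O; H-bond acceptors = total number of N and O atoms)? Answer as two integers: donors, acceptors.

2, 4

Donors: find every N or O and count the H atoms it carries.
  atom 2 (O): bond orders sum to 2 → 0 H
  atom 8 (N): bond orders sum to 1 → 2 H
  atom 9 (O): bond orders sum to 2 → 0 H
  atom 14 (O): bond orders sum to 2 → 0 H
Lipinski HBD = 2.
Acceptors: N atoms = 1, O atoms = 3 → HBA = 4.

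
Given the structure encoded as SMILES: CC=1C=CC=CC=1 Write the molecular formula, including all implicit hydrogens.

C7H8

Walk through each heavy atom and fill implicit hydrogens from standard valence (C 4, N 3, O 2, S 2, halogen 1):
  atom 1: C, bond orders sum to 1 (valence 4) → 3 H
  atom 2: C, bond orders sum to 4 (valence 4) → 0 H
  atom 3: C, bond orders sum to 3 (valence 4) → 1 H
  atom 4: C, bond orders sum to 3 (valence 4) → 1 H
  atom 5: C, bond orders sum to 3 (valence 4) → 1 H
  atom 6: C, bond orders sum to 3 (valence 4) → 1 H
  atom 7: C, bond orders sum to 3 (valence 4) → 1 H
Totals → C:7, H:8.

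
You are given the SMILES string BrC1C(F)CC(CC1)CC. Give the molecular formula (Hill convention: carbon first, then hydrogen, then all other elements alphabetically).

Walk through each heavy atom and fill implicit hydrogens from standard valence (C 4, N 3, O 2, S 2, halogen 1):
  atom 1: Br (halogen, monovalent) → 0 H
  atom 2: C, bond orders sum to 3 (valence 4) → 1 H
  atom 3: C, bond orders sum to 3 (valence 4) → 1 H
  atom 4: F (halogen, monovalent) → 0 H
  atom 5: C, bond orders sum to 2 (valence 4) → 2 H
  atom 6: C, bond orders sum to 3 (valence 4) → 1 H
  atom 7: C, bond orders sum to 2 (valence 4) → 2 H
  atom 8: C, bond orders sum to 2 (valence 4) → 2 H
  atom 9: C, bond orders sum to 2 (valence 4) → 2 H
  atom 10: C, bond orders sum to 1 (valence 4) → 3 H
Totals → C:8, H:14, Br:1, F:1.

C8H14BrF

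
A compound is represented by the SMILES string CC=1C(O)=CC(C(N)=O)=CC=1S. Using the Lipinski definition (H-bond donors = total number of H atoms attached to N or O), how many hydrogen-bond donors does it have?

Donors: find every N or O and count the H atoms it carries.
  atom 4 (O): bond orders sum to 1 → 1 H
  atom 8 (N): bond orders sum to 1 → 2 H
  atom 9 (O): bond orders sum to 2 → 0 H
Lipinski HBD = 3.

3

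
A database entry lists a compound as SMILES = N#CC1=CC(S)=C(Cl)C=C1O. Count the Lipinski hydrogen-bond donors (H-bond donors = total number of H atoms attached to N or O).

Donors: find every N or O and count the H atoms it carries.
  atom 1 (N): bond orders sum to 3 → 0 H
  atom 11 (O): bond orders sum to 1 → 1 H
Lipinski HBD = 1.

1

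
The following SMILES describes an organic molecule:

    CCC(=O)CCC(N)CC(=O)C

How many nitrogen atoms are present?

Scan the SMILES for N atoms (remember two-letter symbols like Cl and Br are single atoms).
Nitrogen count: 1.

1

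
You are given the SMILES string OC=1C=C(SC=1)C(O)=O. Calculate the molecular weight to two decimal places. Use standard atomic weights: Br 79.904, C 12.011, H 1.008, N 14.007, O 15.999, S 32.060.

144.14 g/mol

First, the molecular formula is C5H4O3S (counting implicit H from valence).
  C: 5 × 12.011 = 60.055
  H: 4 × 1.008 = 4.032
  O: 3 × 15.999 = 47.997
  S: 1 × 32.060 = 32.060
Sum: 5×12.011 + 4×1.008 + 3×15.999 + 1×32.060 = 144.144 → 144.14 g/mol.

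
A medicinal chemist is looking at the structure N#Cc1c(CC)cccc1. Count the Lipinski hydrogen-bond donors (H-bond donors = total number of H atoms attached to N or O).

0

Donors: find every N or O and count the H atoms it carries.
  atom 1 (N): bond orders sum to 3 → 0 H
Lipinski HBD = 0.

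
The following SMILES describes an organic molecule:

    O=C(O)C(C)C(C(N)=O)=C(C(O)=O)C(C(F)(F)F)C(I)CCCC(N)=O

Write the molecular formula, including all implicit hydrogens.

Walk through each heavy atom and fill implicit hydrogens from standard valence (C 4, N 3, O 2, S 2, halogen 1):
  atom 1: O, bond orders sum to 2 (valence 2) → 0 H
  atom 2: C, bond orders sum to 4 (valence 4) → 0 H
  atom 3: O, bond orders sum to 1 (valence 2) → 1 H
  atom 4: C, bond orders sum to 3 (valence 4) → 1 H
  atom 5: C, bond orders sum to 1 (valence 4) → 3 H
  atom 6: C, bond orders sum to 4 (valence 4) → 0 H
  atom 7: C, bond orders sum to 4 (valence 4) → 0 H
  atom 8: N, bond orders sum to 1 (valence 3) → 2 H
  atom 9: O, bond orders sum to 2 (valence 2) → 0 H
  atom 10: C, bond orders sum to 4 (valence 4) → 0 H
  atom 11: C, bond orders sum to 4 (valence 4) → 0 H
  atom 12: O, bond orders sum to 1 (valence 2) → 1 H
  atom 13: O, bond orders sum to 2 (valence 2) → 0 H
  atom 14: C, bond orders sum to 3 (valence 4) → 1 H
  atom 15: C, bond orders sum to 4 (valence 4) → 0 H
  atom 16: F (halogen, monovalent) → 0 H
  atom 17: F (halogen, monovalent) → 0 H
  atom 18: F (halogen, monovalent) → 0 H
  atom 19: C, bond orders sum to 3 (valence 4) → 1 H
  atom 20: I (halogen, monovalent) → 0 H
  atom 21: C, bond orders sum to 2 (valence 4) → 2 H
  atom 22: C, bond orders sum to 2 (valence 4) → 2 H
  atom 23: C, bond orders sum to 2 (valence 4) → 2 H
  atom 24: C, bond orders sum to 4 (valence 4) → 0 H
  atom 25: N, bond orders sum to 1 (valence 3) → 2 H
  atom 26: O, bond orders sum to 2 (valence 2) → 0 H
Totals → C:14, H:18, F:3, I:1, N:2, O:6.
In Hill order: C14H18F3IN2O6.

C14H18F3IN2O6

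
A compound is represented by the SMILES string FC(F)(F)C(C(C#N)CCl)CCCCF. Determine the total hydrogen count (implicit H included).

12

Walk through each heavy atom and fill implicit hydrogens from standard valence (C 4, N 3, O 2, S 2, halogen 1):
  atom 1: F (halogen, monovalent) → 0 H
  atom 2: C, bond orders sum to 4 (valence 4) → 0 H
  atom 3: F (halogen, monovalent) → 0 H
  atom 4: F (halogen, monovalent) → 0 H
  atom 5: C, bond orders sum to 3 (valence 4) → 1 H
  atom 6: C, bond orders sum to 3 (valence 4) → 1 H
  atom 7: C, bond orders sum to 4 (valence 4) → 0 H
  atom 8: N, bond orders sum to 3 (valence 3) → 0 H
  atom 9: C, bond orders sum to 2 (valence 4) → 2 H
  atom 10: Cl (halogen, monovalent) → 0 H
  atom 11: C, bond orders sum to 2 (valence 4) → 2 H
  atom 12: C, bond orders sum to 2 (valence 4) → 2 H
  atom 13: C, bond orders sum to 2 (valence 4) → 2 H
  atom 14: C, bond orders sum to 2 (valence 4) → 2 H
  atom 15: F (halogen, monovalent) → 0 H
Total hydrogens: 12.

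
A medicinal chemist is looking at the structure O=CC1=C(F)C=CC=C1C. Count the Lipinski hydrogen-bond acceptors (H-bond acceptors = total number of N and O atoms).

N atoms: 0; O atoms: 1.
Lipinski HBA = 0 + 1 = 1.

1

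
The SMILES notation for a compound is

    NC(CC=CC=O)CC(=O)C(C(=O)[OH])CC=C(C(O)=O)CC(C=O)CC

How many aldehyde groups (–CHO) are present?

2

The aldehyde motif appears at heavy-atom positions 6, 23 in the SMILES.
Other groups present: 2 alkene, 2 carboxylic acid, 1 ketone, 1 primary amine.
Aldehyde count: 2.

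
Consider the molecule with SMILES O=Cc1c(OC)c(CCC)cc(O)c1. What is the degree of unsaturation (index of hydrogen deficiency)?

Molecular formula: C11H14O3.
DoU = (2C + 2 + N − H − X) / 2, where X is the halogen count and O/S are ignored.
    = (2·11 + 2 + 0 − 14 − 0) / 2 = 10 / 2 = 5.

5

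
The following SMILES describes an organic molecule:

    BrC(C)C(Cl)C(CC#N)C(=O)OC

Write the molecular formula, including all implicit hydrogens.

C8H11BrClNO2

Walk through each heavy atom and fill implicit hydrogens from standard valence (C 4, N 3, O 2, S 2, halogen 1):
  atom 1: Br (halogen, monovalent) → 0 H
  atom 2: C, bond orders sum to 3 (valence 4) → 1 H
  atom 3: C, bond orders sum to 1 (valence 4) → 3 H
  atom 4: C, bond orders sum to 3 (valence 4) → 1 H
  atom 5: Cl (halogen, monovalent) → 0 H
  atom 6: C, bond orders sum to 3 (valence 4) → 1 H
  atom 7: C, bond orders sum to 2 (valence 4) → 2 H
  atom 8: C, bond orders sum to 4 (valence 4) → 0 H
  atom 9: N, bond orders sum to 3 (valence 3) → 0 H
  atom 10: C, bond orders sum to 4 (valence 4) → 0 H
  atom 11: O, bond orders sum to 2 (valence 2) → 0 H
  atom 12: O, bond orders sum to 2 (valence 2) → 0 H
  atom 13: C, bond orders sum to 1 (valence 4) → 3 H
Totals → C:8, H:11, Br:1, Cl:1, N:1, O:2.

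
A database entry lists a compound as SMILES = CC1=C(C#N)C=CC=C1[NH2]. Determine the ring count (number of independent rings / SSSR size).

In SMILES, each pair of matching ring-closure digits denotes one ring-closing bond; the number of such bonds equals the number of independent rings.
Ring-closure bonds here: 1.

1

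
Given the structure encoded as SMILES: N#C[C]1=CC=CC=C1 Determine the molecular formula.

C7H5N

Walk through each heavy atom and fill implicit hydrogens from standard valence (C 4, N 3, O 2, S 2, halogen 1):
  atom 1: N, bond orders sum to 3 (valence 3) → 0 H
  atom 2: C, bond orders sum to 4 (valence 4) → 0 H
  atom 3: C with explicit H count 0
  atom 4: C, bond orders sum to 3 (valence 4) → 1 H
  atom 5: C, bond orders sum to 3 (valence 4) → 1 H
  atom 6: C, bond orders sum to 3 (valence 4) → 1 H
  atom 7: C, bond orders sum to 3 (valence 4) → 1 H
  atom 8: C, bond orders sum to 3 (valence 4) → 1 H
Totals → C:7, H:5, N:1.
In Hill order: C7H5N.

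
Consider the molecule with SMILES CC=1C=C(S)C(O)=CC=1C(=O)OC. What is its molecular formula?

Walk through each heavy atom and fill implicit hydrogens from standard valence (C 4, N 3, O 2, S 2, halogen 1):
  atom 1: C, bond orders sum to 1 (valence 4) → 3 H
  atom 2: C, bond orders sum to 4 (valence 4) → 0 H
  atom 3: C, bond orders sum to 3 (valence 4) → 1 H
  atom 4: C, bond orders sum to 4 (valence 4) → 0 H
  atom 5: S, bond orders sum to 1 (valence 2) → 1 H
  atom 6: C, bond orders sum to 4 (valence 4) → 0 H
  atom 7: O, bond orders sum to 1 (valence 2) → 1 H
  atom 8: C, bond orders sum to 3 (valence 4) → 1 H
  atom 9: C, bond orders sum to 4 (valence 4) → 0 H
  atom 10: C, bond orders sum to 4 (valence 4) → 0 H
  atom 11: O, bond orders sum to 2 (valence 2) → 0 H
  atom 12: O, bond orders sum to 2 (valence 2) → 0 H
  atom 13: C, bond orders sum to 1 (valence 4) → 3 H
Totals → C:9, H:10, O:3, S:1.
In Hill order: C9H10O3S.

C9H10O3S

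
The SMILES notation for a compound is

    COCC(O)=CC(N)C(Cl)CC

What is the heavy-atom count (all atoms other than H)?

12

Every atom symbol written in the SMILES (organic subset) is one heavy atom; implicit H are not written.
Heavy atoms by element → C:8, Cl:1, N:1, O:2.
Total: 12.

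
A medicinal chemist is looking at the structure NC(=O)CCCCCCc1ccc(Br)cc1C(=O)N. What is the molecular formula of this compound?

C14H19BrN2O2

Walk through each heavy atom and fill implicit hydrogens from standard valence (C 4, N 3, O 2, S 2, halogen 1); for lowercase aromatic atoms, an aromatic c carries 1 H when it has two neighbours and 0 H with three, and aromatic n carries 0 H:
  atom 1: N, bond orders sum to 1 (valence 3) → 2 H
  atom 2: C, bond orders sum to 4 (valence 4) → 0 H
  atom 3: O, bond orders sum to 2 (valence 2) → 0 H
  atom 4: C, bond orders sum to 2 (valence 4) → 2 H
  atom 5: C, bond orders sum to 2 (valence 4) → 2 H
  atom 6: C, bond orders sum to 2 (valence 4) → 2 H
  atom 7: C, bond orders sum to 2 (valence 4) → 2 H
  atom 8: C, bond orders sum to 2 (valence 4) → 2 H
  atom 9: C, bond orders sum to 2 (valence 4) → 2 H
  atom 10: aromatic c, 3 neighbours → 0 H
  atom 11: aromatic c, 2 neighbours → 1 H
  atom 12: aromatic c, 2 neighbours → 1 H
  atom 13: aromatic c, 3 neighbours → 0 H
  atom 14: Br (halogen, monovalent) → 0 H
  atom 15: aromatic c, 2 neighbours → 1 H
  atom 16: aromatic c, 3 neighbours → 0 H
  atom 17: C, bond orders sum to 4 (valence 4) → 0 H
  atom 18: O, bond orders sum to 2 (valence 2) → 0 H
  atom 19: N, bond orders sum to 1 (valence 3) → 2 H
Totals → C:14, H:19, Br:1, N:2, O:2.
In Hill order: C14H19BrN2O2.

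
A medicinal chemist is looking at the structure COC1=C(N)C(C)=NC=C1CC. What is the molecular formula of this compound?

Walk through each heavy atom and fill implicit hydrogens from standard valence (C 4, N 3, O 2, S 2, halogen 1):
  atom 1: C, bond orders sum to 1 (valence 4) → 3 H
  atom 2: O, bond orders sum to 2 (valence 2) → 0 H
  atom 3: C, bond orders sum to 4 (valence 4) → 0 H
  atom 4: C, bond orders sum to 4 (valence 4) → 0 H
  atom 5: N, bond orders sum to 1 (valence 3) → 2 H
  atom 6: C, bond orders sum to 4 (valence 4) → 0 H
  atom 7: C, bond orders sum to 1 (valence 4) → 3 H
  atom 8: N, bond orders sum to 3 (valence 3) → 0 H
  atom 9: C, bond orders sum to 3 (valence 4) → 1 H
  atom 10: C, bond orders sum to 4 (valence 4) → 0 H
  atom 11: C, bond orders sum to 2 (valence 4) → 2 H
  atom 12: C, bond orders sum to 1 (valence 4) → 3 H
Totals → C:9, H:14, N:2, O:1.
In Hill order: C9H14N2O.

C9H14N2O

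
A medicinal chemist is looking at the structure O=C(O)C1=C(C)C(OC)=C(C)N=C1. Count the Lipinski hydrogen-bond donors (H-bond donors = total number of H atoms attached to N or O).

1

Donors: find every N or O and count the H atoms it carries.
  atom 1 (O): bond orders sum to 2 → 0 H
  atom 3 (O): bond orders sum to 1 → 1 H
  atom 8 (O): bond orders sum to 2 → 0 H
  atom 12 (N): bond orders sum to 3 → 0 H
Lipinski HBD = 1.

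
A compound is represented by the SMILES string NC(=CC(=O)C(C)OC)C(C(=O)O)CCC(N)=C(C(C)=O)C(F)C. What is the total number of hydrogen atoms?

25

Walk through each heavy atom and fill implicit hydrogens from standard valence (C 4, N 3, O 2, S 2, halogen 1):
  atom 1: N, bond orders sum to 1 (valence 3) → 2 H
  atom 2: C, bond orders sum to 4 (valence 4) → 0 H
  atom 3: C, bond orders sum to 3 (valence 4) → 1 H
  atom 4: C, bond orders sum to 4 (valence 4) → 0 H
  atom 5: O, bond orders sum to 2 (valence 2) → 0 H
  atom 6: C, bond orders sum to 3 (valence 4) → 1 H
  atom 7: C, bond orders sum to 1 (valence 4) → 3 H
  atom 8: O, bond orders sum to 2 (valence 2) → 0 H
  atom 9: C, bond orders sum to 1 (valence 4) → 3 H
  atom 10: C, bond orders sum to 3 (valence 4) → 1 H
  atom 11: C, bond orders sum to 4 (valence 4) → 0 H
  atom 12: O, bond orders sum to 2 (valence 2) → 0 H
  atom 13: O, bond orders sum to 1 (valence 2) → 1 H
  atom 14: C, bond orders sum to 2 (valence 4) → 2 H
  atom 15: C, bond orders sum to 2 (valence 4) → 2 H
  atom 16: C, bond orders sum to 4 (valence 4) → 0 H
  atom 17: N, bond orders sum to 1 (valence 3) → 2 H
  atom 18: C, bond orders sum to 4 (valence 4) → 0 H
  atom 19: C, bond orders sum to 4 (valence 4) → 0 H
  atom 20: C, bond orders sum to 1 (valence 4) → 3 H
  atom 21: O, bond orders sum to 2 (valence 2) → 0 H
  atom 22: C, bond orders sum to 3 (valence 4) → 1 H
  atom 23: F (halogen, monovalent) → 0 H
  atom 24: C, bond orders sum to 1 (valence 4) → 3 H
Total hydrogens: 25.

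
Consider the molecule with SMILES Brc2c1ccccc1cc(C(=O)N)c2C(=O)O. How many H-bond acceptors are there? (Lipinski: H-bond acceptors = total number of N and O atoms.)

N atoms: 1; O atoms: 3.
Lipinski HBA = 1 + 3 = 4.

4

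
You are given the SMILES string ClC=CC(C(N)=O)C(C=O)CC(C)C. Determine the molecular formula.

Walk through each heavy atom and fill implicit hydrogens from standard valence (C 4, N 3, O 2, S 2, halogen 1):
  atom 1: Cl (halogen, monovalent) → 0 H
  atom 2: C, bond orders sum to 3 (valence 4) → 1 H
  atom 3: C, bond orders sum to 3 (valence 4) → 1 H
  atom 4: C, bond orders sum to 3 (valence 4) → 1 H
  atom 5: C, bond orders sum to 4 (valence 4) → 0 H
  atom 6: N, bond orders sum to 1 (valence 3) → 2 H
  atom 7: O, bond orders sum to 2 (valence 2) → 0 H
  atom 8: C, bond orders sum to 3 (valence 4) → 1 H
  atom 9: C, bond orders sum to 3 (valence 4) → 1 H
  atom 10: O, bond orders sum to 2 (valence 2) → 0 H
  atom 11: C, bond orders sum to 2 (valence 4) → 2 H
  atom 12: C, bond orders sum to 3 (valence 4) → 1 H
  atom 13: C, bond orders sum to 1 (valence 4) → 3 H
  atom 14: C, bond orders sum to 1 (valence 4) → 3 H
Totals → C:10, H:16, Cl:1, N:1, O:2.

C10H16ClNO2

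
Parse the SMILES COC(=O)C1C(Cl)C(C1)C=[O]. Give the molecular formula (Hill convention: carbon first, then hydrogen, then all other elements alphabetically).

Walk through each heavy atom and fill implicit hydrogens from standard valence (C 4, N 3, O 2, S 2, halogen 1):
  atom 1: C, bond orders sum to 1 (valence 4) → 3 H
  atom 2: O, bond orders sum to 2 (valence 2) → 0 H
  atom 3: C, bond orders sum to 4 (valence 4) → 0 H
  atom 4: O, bond orders sum to 2 (valence 2) → 0 H
  atom 5: C, bond orders sum to 3 (valence 4) → 1 H
  atom 6: C, bond orders sum to 3 (valence 4) → 1 H
  atom 7: Cl (halogen, monovalent) → 0 H
  atom 8: C, bond orders sum to 3 (valence 4) → 1 H
  atom 9: C, bond orders sum to 2 (valence 4) → 2 H
  atom 10: C, bond orders sum to 3 (valence 4) → 1 H
  atom 11: O with explicit H count 0
Totals → C:7, H:9, Cl:1, O:3.
In Hill order: C7H9ClO3.

C7H9ClO3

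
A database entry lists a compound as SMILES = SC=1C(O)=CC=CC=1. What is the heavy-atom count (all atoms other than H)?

8

Every atom symbol written in the SMILES (organic subset) is one heavy atom; implicit H are not written.
Heavy atoms by element → C:6, O:1, S:1.
Total: 8.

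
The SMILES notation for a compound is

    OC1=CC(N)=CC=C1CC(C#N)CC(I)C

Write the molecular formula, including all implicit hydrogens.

C12H15IN2O

Walk through each heavy atom and fill implicit hydrogens from standard valence (C 4, N 3, O 2, S 2, halogen 1):
  atom 1: O, bond orders sum to 1 (valence 2) → 1 H
  atom 2: C, bond orders sum to 4 (valence 4) → 0 H
  atom 3: C, bond orders sum to 3 (valence 4) → 1 H
  atom 4: C, bond orders sum to 4 (valence 4) → 0 H
  atom 5: N, bond orders sum to 1 (valence 3) → 2 H
  atom 6: C, bond orders sum to 3 (valence 4) → 1 H
  atom 7: C, bond orders sum to 3 (valence 4) → 1 H
  atom 8: C, bond orders sum to 4 (valence 4) → 0 H
  atom 9: C, bond orders sum to 2 (valence 4) → 2 H
  atom 10: C, bond orders sum to 3 (valence 4) → 1 H
  atom 11: C, bond orders sum to 4 (valence 4) → 0 H
  atom 12: N, bond orders sum to 3 (valence 3) → 0 H
  atom 13: C, bond orders sum to 2 (valence 4) → 2 H
  atom 14: C, bond orders sum to 3 (valence 4) → 1 H
  atom 15: I (halogen, monovalent) → 0 H
  atom 16: C, bond orders sum to 1 (valence 4) → 3 H
Totals → C:12, H:15, I:1, N:2, O:1.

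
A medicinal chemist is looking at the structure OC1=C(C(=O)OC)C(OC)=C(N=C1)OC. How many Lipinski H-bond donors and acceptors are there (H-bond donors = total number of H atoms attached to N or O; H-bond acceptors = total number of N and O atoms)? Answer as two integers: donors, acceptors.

Donors: find every N or O and count the H atoms it carries.
  atom 1 (O): bond orders sum to 1 → 1 H
  atom 5 (O): bond orders sum to 2 → 0 H
  atom 6 (O): bond orders sum to 2 → 0 H
  atom 9 (O): bond orders sum to 2 → 0 H
  atom 12 (N): bond orders sum to 3 → 0 H
  atom 14 (O): bond orders sum to 2 → 0 H
Lipinski HBD = 1.
Acceptors: N atoms = 1, O atoms = 5 → HBA = 6.

1, 6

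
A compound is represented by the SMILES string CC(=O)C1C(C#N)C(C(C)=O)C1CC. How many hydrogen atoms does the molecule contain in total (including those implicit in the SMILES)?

15

Walk through each heavy atom and fill implicit hydrogens from standard valence (C 4, N 3, O 2, S 2, halogen 1):
  atom 1: C, bond orders sum to 1 (valence 4) → 3 H
  atom 2: C, bond orders sum to 4 (valence 4) → 0 H
  atom 3: O, bond orders sum to 2 (valence 2) → 0 H
  atom 4: C, bond orders sum to 3 (valence 4) → 1 H
  atom 5: C, bond orders sum to 3 (valence 4) → 1 H
  atom 6: C, bond orders sum to 4 (valence 4) → 0 H
  atom 7: N, bond orders sum to 3 (valence 3) → 0 H
  atom 8: C, bond orders sum to 3 (valence 4) → 1 H
  atom 9: C, bond orders sum to 4 (valence 4) → 0 H
  atom 10: C, bond orders sum to 1 (valence 4) → 3 H
  atom 11: O, bond orders sum to 2 (valence 2) → 0 H
  atom 12: C, bond orders sum to 3 (valence 4) → 1 H
  atom 13: C, bond orders sum to 2 (valence 4) → 2 H
  atom 14: C, bond orders sum to 1 (valence 4) → 3 H
Total hydrogens: 15.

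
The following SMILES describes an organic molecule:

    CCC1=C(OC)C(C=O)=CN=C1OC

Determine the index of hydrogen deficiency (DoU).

Degree of unsaturation = (number of rings) + (number of π bonds).
Ring closures in the SMILES: 1.
π bonds: 4 double bonds (each 1 DoU) → 4 DoU from unsaturation.
Total DoU = 1 + 4 = 5.

5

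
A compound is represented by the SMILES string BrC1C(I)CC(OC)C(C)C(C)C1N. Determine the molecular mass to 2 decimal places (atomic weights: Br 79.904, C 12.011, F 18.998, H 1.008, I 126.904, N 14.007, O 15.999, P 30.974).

First, the molecular formula is C10H19BrINO (counting implicit H from valence).
  Br: 1 × 79.904 = 79.904
  C: 10 × 12.011 = 120.110
  H: 19 × 1.008 = 19.152
  I: 1 × 126.904 = 126.904
  N: 1 × 14.007 = 14.007
  O: 1 × 15.999 = 15.999
Sum: 1×79.904 + 10×12.011 + 19×1.008 + 1×126.904 + 1×14.007 + 1×15.999 = 376.076 → 376.08 g/mol.

376.08 g/mol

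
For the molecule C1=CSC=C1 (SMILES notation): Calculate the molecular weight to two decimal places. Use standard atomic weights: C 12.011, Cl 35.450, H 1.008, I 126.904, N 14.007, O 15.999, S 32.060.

First, the molecular formula is C4H4S (counting implicit H from valence).
  C: 4 × 12.011 = 48.044
  H: 4 × 1.008 = 4.032
  S: 1 × 32.060 = 32.060
Sum: 4×12.011 + 4×1.008 + 1×32.060 = 84.136 → 84.14 g/mol.

84.14 g/mol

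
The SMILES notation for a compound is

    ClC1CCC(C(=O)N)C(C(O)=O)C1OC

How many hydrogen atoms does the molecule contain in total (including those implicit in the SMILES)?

Walk through each heavy atom and fill implicit hydrogens from standard valence (C 4, N 3, O 2, S 2, halogen 1):
  atom 1: Cl (halogen, monovalent) → 0 H
  atom 2: C, bond orders sum to 3 (valence 4) → 1 H
  atom 3: C, bond orders sum to 2 (valence 4) → 2 H
  atom 4: C, bond orders sum to 2 (valence 4) → 2 H
  atom 5: C, bond orders sum to 3 (valence 4) → 1 H
  atom 6: C, bond orders sum to 4 (valence 4) → 0 H
  atom 7: O, bond orders sum to 2 (valence 2) → 0 H
  atom 8: N, bond orders sum to 1 (valence 3) → 2 H
  atom 9: C, bond orders sum to 3 (valence 4) → 1 H
  atom 10: C, bond orders sum to 4 (valence 4) → 0 H
  atom 11: O, bond orders sum to 1 (valence 2) → 1 H
  atom 12: O, bond orders sum to 2 (valence 2) → 0 H
  atom 13: C, bond orders sum to 3 (valence 4) → 1 H
  atom 14: O, bond orders sum to 2 (valence 2) → 0 H
  atom 15: C, bond orders sum to 1 (valence 4) → 3 H
Total hydrogens: 14.

14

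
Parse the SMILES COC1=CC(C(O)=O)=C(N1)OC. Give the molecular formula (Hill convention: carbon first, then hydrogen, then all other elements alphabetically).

C7H9NO4

Walk through each heavy atom and fill implicit hydrogens from standard valence (C 4, N 3, O 2, S 2, halogen 1):
  atom 1: C, bond orders sum to 1 (valence 4) → 3 H
  atom 2: O, bond orders sum to 2 (valence 2) → 0 H
  atom 3: C, bond orders sum to 4 (valence 4) → 0 H
  atom 4: C, bond orders sum to 3 (valence 4) → 1 H
  atom 5: C, bond orders sum to 4 (valence 4) → 0 H
  atom 6: C, bond orders sum to 4 (valence 4) → 0 H
  atom 7: O, bond orders sum to 1 (valence 2) → 1 H
  atom 8: O, bond orders sum to 2 (valence 2) → 0 H
  atom 9: C, bond orders sum to 4 (valence 4) → 0 H
  atom 10: N, bond orders sum to 2 (valence 3) → 1 H
  atom 11: O, bond orders sum to 2 (valence 2) → 0 H
  atom 12: C, bond orders sum to 1 (valence 4) → 3 H
Totals → C:7, H:9, N:1, O:4.
In Hill order: C7H9NO4.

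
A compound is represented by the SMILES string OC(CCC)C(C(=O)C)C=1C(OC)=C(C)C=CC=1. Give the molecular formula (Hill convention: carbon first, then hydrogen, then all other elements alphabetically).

Walk through each heavy atom and fill implicit hydrogens from standard valence (C 4, N 3, O 2, S 2, halogen 1):
  atom 1: O, bond orders sum to 1 (valence 2) → 1 H
  atom 2: C, bond orders sum to 3 (valence 4) → 1 H
  atom 3: C, bond orders sum to 2 (valence 4) → 2 H
  atom 4: C, bond orders sum to 2 (valence 4) → 2 H
  atom 5: C, bond orders sum to 1 (valence 4) → 3 H
  atom 6: C, bond orders sum to 3 (valence 4) → 1 H
  atom 7: C, bond orders sum to 4 (valence 4) → 0 H
  atom 8: O, bond orders sum to 2 (valence 2) → 0 H
  atom 9: C, bond orders sum to 1 (valence 4) → 3 H
  atom 10: C, bond orders sum to 4 (valence 4) → 0 H
  atom 11: C, bond orders sum to 4 (valence 4) → 0 H
  atom 12: O, bond orders sum to 2 (valence 2) → 0 H
  atom 13: C, bond orders sum to 1 (valence 4) → 3 H
  atom 14: C, bond orders sum to 4 (valence 4) → 0 H
  atom 15: C, bond orders sum to 1 (valence 4) → 3 H
  atom 16: C, bond orders sum to 3 (valence 4) → 1 H
  atom 17: C, bond orders sum to 3 (valence 4) → 1 H
  atom 18: C, bond orders sum to 3 (valence 4) → 1 H
Totals → C:15, H:22, O:3.
In Hill order: C15H22O3.

C15H22O3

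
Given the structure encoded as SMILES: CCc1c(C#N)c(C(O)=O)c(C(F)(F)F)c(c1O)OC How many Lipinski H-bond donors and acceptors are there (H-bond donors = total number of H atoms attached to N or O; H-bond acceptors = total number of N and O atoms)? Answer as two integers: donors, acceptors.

2, 5

Donors: find every N or O and count the H atoms it carries.
  atom 6 (N): bond orders sum to 3 → 0 H
  atom 9 (O): bond orders sum to 1 → 1 H
  atom 10 (O): bond orders sum to 2 → 0 H
  atom 18 (O): bond orders sum to 1 → 1 H
  atom 19 (O): bond orders sum to 2 → 0 H
Lipinski HBD = 2.
Acceptors: N atoms = 1, O atoms = 4 → HBA = 5.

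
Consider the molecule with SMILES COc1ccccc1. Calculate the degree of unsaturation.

Molecular formula: C7H8O.
DoU = (2C + 2 + N − H − X) / 2, where X is the halogen count and O/S are ignored.
    = (2·7 + 2 + 0 − 8 − 0) / 2 = 8 / 2 = 4.

4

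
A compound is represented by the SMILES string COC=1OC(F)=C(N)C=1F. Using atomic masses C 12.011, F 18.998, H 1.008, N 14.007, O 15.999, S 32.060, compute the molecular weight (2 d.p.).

First, the molecular formula is C5H5F2NO2 (counting implicit H from valence).
  C: 5 × 12.011 = 60.055
  F: 2 × 18.998 = 37.996
  H: 5 × 1.008 = 5.040
  N: 1 × 14.007 = 14.007
  O: 2 × 15.999 = 31.998
Sum: 5×12.011 + 2×18.998 + 5×1.008 + 1×14.007 + 2×15.999 = 149.096 → 149.10 g/mol.

149.10 g/mol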